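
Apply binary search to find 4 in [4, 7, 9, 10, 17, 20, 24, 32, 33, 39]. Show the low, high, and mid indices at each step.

Binary search for 4 in [4, 7, 9, 10, 17, 20, 24, 32, 33, 39]:

lo=0, hi=9, mid=4, arr[mid]=17 -> 17 > 4, search left half
lo=0, hi=3, mid=1, arr[mid]=7 -> 7 > 4, search left half
lo=0, hi=0, mid=0, arr[mid]=4 -> Found target at index 0!

Binary search finds 4 at index 0 after 3 comparisons. The search repeatedly halves the search space by comparing with the middle element.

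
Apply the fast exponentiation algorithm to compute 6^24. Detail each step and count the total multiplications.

Computing 6^24 by squaring (build up from 6^1; each line after the first costs one multiplication):

6^1 = 6
6^2 = (6^1)^2 = 6^2 = 36
6^3 = 6 * 6^2 = 6 * 36 = 216
6^6 = (6^3)^2 = 216^2 = 46656
6^12 = (6^6)^2 = 46656^2 = 2176782336
6^24 = (6^12)^2 = 2176782336^2 = 4738381338321616896

Result: 4738381338321616896
Multiplications needed: 5 (5 lines after 6^1)

6^24 = 4738381338321616896. Using exponentiation by squaring, this requires 5 multiplications. The key idea: if the exponent is even, square the half-power; if odd, multiply by the base once.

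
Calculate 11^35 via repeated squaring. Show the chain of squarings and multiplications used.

Computing 11^35 by squaring (build up from 11^1; each line after the first costs one multiplication):

11^1 = 11
11^2 = (11^1)^2 = 11^2 = 121
11^4 = (11^2)^2 = 121^2 = 14641
11^8 = (11^4)^2 = 14641^2 = 214358881
11^16 = (11^8)^2 = 214358881^2 = 45949729863572161
11^17 = 11 * 11^16 = 11 * 45949729863572161 = 505447028499293771
11^34 = (11^17)^2 = 505447028499293771^2 = 255476698618765889551019445759400441
11^35 = 11 * 11^34 = 11 * 255476698618765889551019445759400441 = 2810243684806424785061213903353404851

Result: 2810243684806424785061213903353404851
Multiplications needed: 7 (7 lines after 11^1)

11^35 = 2810243684806424785061213903353404851. Using exponentiation by squaring, this requires 7 multiplications. The key idea: if the exponent is even, square the half-power; if odd, multiply by the base once.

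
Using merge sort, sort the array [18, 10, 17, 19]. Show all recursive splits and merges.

Merge sort trace:

Split: [18, 10, 17, 19] -> [18, 10] and [17, 19]
  Split: [18, 10] -> [18] and [10]
  Merge: [18] + [10] -> [10, 18]
  Split: [17, 19] -> [17] and [19]
  Merge: [17] + [19] -> [17, 19]
Merge: [10, 18] + [17, 19] -> [10, 17, 18, 19]

Final sorted array: [10, 17, 18, 19]

The merge sort proceeds by recursively splitting the array and merging sorted halves.
After all merges, the sorted array is [10, 17, 18, 19].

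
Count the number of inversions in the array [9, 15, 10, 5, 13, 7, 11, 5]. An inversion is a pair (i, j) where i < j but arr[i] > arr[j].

Finding inversions in [9, 15, 10, 5, 13, 7, 11, 5]:

(0, 3): arr[0]=9 > arr[3]=5
(0, 5): arr[0]=9 > arr[5]=7
(0, 7): arr[0]=9 > arr[7]=5
(1, 2): arr[1]=15 > arr[2]=10
(1, 3): arr[1]=15 > arr[3]=5
(1, 4): arr[1]=15 > arr[4]=13
(1, 5): arr[1]=15 > arr[5]=7
(1, 6): arr[1]=15 > arr[6]=11
(1, 7): arr[1]=15 > arr[7]=5
(2, 3): arr[2]=10 > arr[3]=5
(2, 5): arr[2]=10 > arr[5]=7
(2, 7): arr[2]=10 > arr[7]=5
(4, 5): arr[4]=13 > arr[5]=7
(4, 6): arr[4]=13 > arr[6]=11
(4, 7): arr[4]=13 > arr[7]=5
(5, 7): arr[5]=7 > arr[7]=5
(6, 7): arr[6]=11 > arr[7]=5

Total inversions: 17

The array has 17 inversion(s): (0,3), (0,5), (0,7), (1,2), (1,3), (1,4), (1,5), (1,6), (1,7), (2,3), (2,5), (2,7), (4,5), (4,6), (4,7), (5,7), (6,7). Each pair (i,j) satisfies i < j and arr[i] > arr[j].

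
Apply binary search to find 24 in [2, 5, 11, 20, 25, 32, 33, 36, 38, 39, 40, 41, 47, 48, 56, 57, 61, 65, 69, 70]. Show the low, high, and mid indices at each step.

Binary search for 24 in [2, 5, 11, 20, 25, 32, 33, 36, 38, 39, 40, 41, 47, 48, 56, 57, 61, 65, 69, 70]:

lo=0, hi=19, mid=9, arr[mid]=39 -> 39 > 24, search left half
lo=0, hi=8, mid=4, arr[mid]=25 -> 25 > 24, search left half
lo=0, hi=3, mid=1, arr[mid]=5 -> 5 < 24, search right half
lo=2, hi=3, mid=2, arr[mid]=11 -> 11 < 24, search right half
lo=3, hi=3, mid=3, arr[mid]=20 -> 20 < 24, search right half
lo=4 > hi=3, target 24 not found

Binary search determines that 24 is not in the array after 5 comparisons. The search space was exhausted without finding the target.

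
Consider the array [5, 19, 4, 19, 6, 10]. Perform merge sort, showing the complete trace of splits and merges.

Merge sort trace:

Split: [5, 19, 4, 19, 6, 10] -> [5, 19, 4] and [19, 6, 10]
  Split: [5, 19, 4] -> [5] and [19, 4]
    Split: [19, 4] -> [19] and [4]
    Merge: [19] + [4] -> [4, 19]
  Merge: [5] + [4, 19] -> [4, 5, 19]
  Split: [19, 6, 10] -> [19] and [6, 10]
    Split: [6, 10] -> [6] and [10]
    Merge: [6] + [10] -> [6, 10]
  Merge: [19] + [6, 10] -> [6, 10, 19]
Merge: [4, 5, 19] + [6, 10, 19] -> [4, 5, 6, 10, 19, 19]

Final sorted array: [4, 5, 6, 10, 19, 19]

The merge sort proceeds by recursively splitting the array and merging sorted halves.
After all merges, the sorted array is [4, 5, 6, 10, 19, 19].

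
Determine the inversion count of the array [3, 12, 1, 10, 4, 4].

Finding inversions in [3, 12, 1, 10, 4, 4]:

(0, 2): arr[0]=3 > arr[2]=1
(1, 2): arr[1]=12 > arr[2]=1
(1, 3): arr[1]=12 > arr[3]=10
(1, 4): arr[1]=12 > arr[4]=4
(1, 5): arr[1]=12 > arr[5]=4
(3, 4): arr[3]=10 > arr[4]=4
(3, 5): arr[3]=10 > arr[5]=4

Total inversions: 7

The array has 7 inversion(s): (0,2), (1,2), (1,3), (1,4), (1,5), (3,4), (3,5). Each pair (i,j) satisfies i < j and arr[i] > arr[j].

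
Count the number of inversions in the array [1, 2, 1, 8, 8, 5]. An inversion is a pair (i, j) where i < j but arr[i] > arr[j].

Finding inversions in [1, 2, 1, 8, 8, 5]:

(1, 2): arr[1]=2 > arr[2]=1
(3, 5): arr[3]=8 > arr[5]=5
(4, 5): arr[4]=8 > arr[5]=5

Total inversions: 3

The array has 3 inversion(s): (1,2), (3,5), (4,5). Each pair (i,j) satisfies i < j and arr[i] > arr[j].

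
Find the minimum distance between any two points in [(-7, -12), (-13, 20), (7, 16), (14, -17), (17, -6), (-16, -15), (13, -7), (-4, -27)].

Computing all pairwise distances among 8 points:

d((-7, -12), (-13, 20)) = 32.5576
d((-7, -12), (7, 16)) = 31.305
d((-7, -12), (14, -17)) = 21.587
d((-7, -12), (17, -6)) = 24.7386
d((-7, -12), (-16, -15)) = 9.4868
d((-7, -12), (13, -7)) = 20.6155
d((-7, -12), (-4, -27)) = 15.2971
d((-13, 20), (7, 16)) = 20.3961
d((-13, 20), (14, -17)) = 45.8039
d((-13, 20), (17, -6)) = 39.6989
d((-13, 20), (-16, -15)) = 35.1283
d((-13, 20), (13, -7)) = 37.4833
d((-13, 20), (-4, -27)) = 47.8539
d((7, 16), (14, -17)) = 33.7343
d((7, 16), (17, -6)) = 24.1661
d((7, 16), (-16, -15)) = 38.6005
d((7, 16), (13, -7)) = 23.7697
d((7, 16), (-4, -27)) = 44.3847
d((14, -17), (17, -6)) = 11.4018
d((14, -17), (-16, -15)) = 30.0666
d((14, -17), (13, -7)) = 10.0499
d((14, -17), (-4, -27)) = 20.5913
d((17, -6), (-16, -15)) = 34.2053
d((17, -6), (13, -7)) = 4.1231 <-- minimum
d((17, -6), (-4, -27)) = 29.6985
d((-16, -15), (13, -7)) = 30.0832
d((-16, -15), (-4, -27)) = 16.9706
d((13, -7), (-4, -27)) = 26.2488

Closest pair: (17, -6) and (13, -7) with distance 4.1231

The closest pair is (17, -6) and (13, -7) with Euclidean distance 4.1231. For 8 points, brute-force pairwise comparison is shown above. For large n, the divide-and-conquer algorithm (sort by x, recurse on halves, check the dividing strip) achieves O(n log n).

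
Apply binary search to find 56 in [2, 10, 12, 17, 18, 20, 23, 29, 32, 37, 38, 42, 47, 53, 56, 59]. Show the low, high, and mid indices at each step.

Binary search for 56 in [2, 10, 12, 17, 18, 20, 23, 29, 32, 37, 38, 42, 47, 53, 56, 59]:

lo=0, hi=15, mid=7, arr[mid]=29 -> 29 < 56, search right half
lo=8, hi=15, mid=11, arr[mid]=42 -> 42 < 56, search right half
lo=12, hi=15, mid=13, arr[mid]=53 -> 53 < 56, search right half
lo=14, hi=15, mid=14, arr[mid]=56 -> Found target at index 14!

Binary search finds 56 at index 14 after 4 comparisons. The search repeatedly halves the search space by comparing with the middle element.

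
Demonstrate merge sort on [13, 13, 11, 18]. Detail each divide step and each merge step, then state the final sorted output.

Merge sort trace:

Split: [13, 13, 11, 18] -> [13, 13] and [11, 18]
  Split: [13, 13] -> [13] and [13]
  Merge: [13] + [13] -> [13, 13]
  Split: [11, 18] -> [11] and [18]
  Merge: [11] + [18] -> [11, 18]
Merge: [13, 13] + [11, 18] -> [11, 13, 13, 18]

Final sorted array: [11, 13, 13, 18]

The merge sort proceeds by recursively splitting the array and merging sorted halves.
After all merges, the sorted array is [11, 13, 13, 18].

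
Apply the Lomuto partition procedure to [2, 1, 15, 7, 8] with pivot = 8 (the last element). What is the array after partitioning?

Lomuto partition with pivot = 8:

Initial array: [2, 1, 15, 7, 8]

arr[0]=2 <= 8: swap with position 0, array becomes [2, 1, 15, 7, 8]
arr[1]=1 <= 8: swap with position 1, array becomes [2, 1, 15, 7, 8]
arr[2]=15 > 8: no swap
arr[3]=7 <= 8: swap with position 2, array becomes [2, 1, 7, 15, 8]

Place pivot at position 3: [2, 1, 7, 8, 15]
Pivot position: 3

After partitioning with pivot 8, the array becomes [2, 1, 7, 8, 15]. The pivot is placed at index 3. All elements to the left of the pivot are <= 8, and all elements to the right are > 8.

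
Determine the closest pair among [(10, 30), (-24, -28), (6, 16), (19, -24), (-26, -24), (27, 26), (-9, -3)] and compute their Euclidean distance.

Computing all pairwise distances among 7 points:

d((10, 30), (-24, -28)) = 67.2309
d((10, 30), (6, 16)) = 14.5602
d((10, 30), (19, -24)) = 54.7449
d((10, 30), (-26, -24)) = 64.8999
d((10, 30), (27, 26)) = 17.4642
d((10, 30), (-9, -3)) = 38.0789
d((-24, -28), (6, 16)) = 53.2541
d((-24, -28), (19, -24)) = 43.1856
d((-24, -28), (-26, -24)) = 4.4721 <-- minimum
d((-24, -28), (27, 26)) = 74.2765
d((-24, -28), (-9, -3)) = 29.1548
d((6, 16), (19, -24)) = 42.0595
d((6, 16), (-26, -24)) = 51.225
d((6, 16), (27, 26)) = 23.2594
d((6, 16), (-9, -3)) = 24.2074
d((19, -24), (-26, -24)) = 45.0
d((19, -24), (27, 26)) = 50.636
d((19, -24), (-9, -3)) = 35.0
d((-26, -24), (27, 26)) = 72.8629
d((-26, -24), (-9, -3)) = 27.0185
d((27, 26), (-9, -3)) = 46.2277

Closest pair: (-24, -28) and (-26, -24) with distance 4.4721

The closest pair is (-24, -28) and (-26, -24) with Euclidean distance 4.4721. For 7 points, brute-force pairwise comparison is shown above. For large n, the divide-and-conquer algorithm (sort by x, recurse on halves, check the dividing strip) achieves O(n log n).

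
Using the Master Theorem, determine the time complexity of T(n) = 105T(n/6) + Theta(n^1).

Master Theorem for T(n) = 105T(n/6) + O(n^1):

a = 105, b = 6, c = 1
log_b(a) = log_6(105) = 2.5974

Case 1: c = 1 < log_6(105) = 2.5974
T(n) = O(n^(log_6 105))

For T(n) = 105T(n/6) + O(n^1): log_6(105) = 2.5974. This is Case 1 of the Master Theorem (c < log_b(a), work dominated by leaves), giving O(n^(log_6 105)).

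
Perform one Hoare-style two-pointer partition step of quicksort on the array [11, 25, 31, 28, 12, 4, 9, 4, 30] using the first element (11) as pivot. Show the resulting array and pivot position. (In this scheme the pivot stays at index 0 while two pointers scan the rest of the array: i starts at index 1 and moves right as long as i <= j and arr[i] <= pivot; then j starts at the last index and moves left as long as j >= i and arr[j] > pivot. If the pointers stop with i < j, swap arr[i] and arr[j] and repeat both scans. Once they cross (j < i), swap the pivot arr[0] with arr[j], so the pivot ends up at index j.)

Hoare-style two-pointer partition with pivot = 11:

Initial array: [11, 25, 31, 28, 12, 4, 9, 4, 30]

Pointers start at i = 1, j = 8.
i stops at index 1 (arr[1]=25 > 11), j stops at index 7 (arr[7]=4 <= 11): swap arr[1] and arr[7], array becomes [11, 4, 31, 28, 12, 4, 9, 25, 30]
i stops at index 2 (arr[2]=31 > 11), j stops at index 6 (arr[6]=9 <= 11): swap arr[2] and arr[6], array becomes [11, 4, 9, 28, 12, 4, 31, 25, 30]
i stops at index 3 (arr[3]=28 > 11), j stops at index 5 (arr[5]=4 <= 11): swap arr[3] and arr[5], array becomes [11, 4, 9, 4, 12, 28, 31, 25, 30]
i ends at 4, j ends at 3: the pointers have crossed (j < i), so scanning stops.

Swap pivot arr[0] with arr[3] to place pivot at position 3: [4, 4, 9, 11, 12, 28, 31, 25, 30]
Pivot position: 3

After partitioning with pivot 11, the array becomes [4, 4, 9, 11, 12, 28, 31, 25, 30]. The pivot is placed at index 3. All elements to the left of the pivot are <= 11, and all elements to the right are > 11.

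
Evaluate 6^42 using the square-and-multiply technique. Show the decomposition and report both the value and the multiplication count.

Computing 6^42 by squaring (build up from 6^1; each line after the first costs one multiplication):

6^1 = 6
6^2 = (6^1)^2 = 6^2 = 36
6^4 = (6^2)^2 = 36^2 = 1296
6^5 = 6 * 6^4 = 6 * 1296 = 7776
6^10 = (6^5)^2 = 7776^2 = 60466176
6^20 = (6^10)^2 = 60466176^2 = 3656158440062976
6^21 = 6 * 6^20 = 6 * 3656158440062976 = 21936950640377856
6^42 = (6^21)^2 = 21936950640377856^2 = 481229803398374426442198455156736

Result: 481229803398374426442198455156736
Multiplications needed: 7 (7 lines after 6^1)

6^42 = 481229803398374426442198455156736. Using exponentiation by squaring, this requires 7 multiplications. The key idea: if the exponent is even, square the half-power; if odd, multiply by the base once.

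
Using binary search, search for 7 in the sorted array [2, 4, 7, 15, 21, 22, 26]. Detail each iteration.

Binary search for 7 in [2, 4, 7, 15, 21, 22, 26]:

lo=0, hi=6, mid=3, arr[mid]=15 -> 15 > 7, search left half
lo=0, hi=2, mid=1, arr[mid]=4 -> 4 < 7, search right half
lo=2, hi=2, mid=2, arr[mid]=7 -> Found target at index 2!

Binary search finds 7 at index 2 after 3 comparisons. The search repeatedly halves the search space by comparing with the middle element.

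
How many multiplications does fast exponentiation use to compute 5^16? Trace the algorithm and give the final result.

Computing 5^16 by squaring (build up from 5^1; each line after the first costs one multiplication):

5^1 = 5
5^2 = (5^1)^2 = 5^2 = 25
5^4 = (5^2)^2 = 25^2 = 625
5^8 = (5^4)^2 = 625^2 = 390625
5^16 = (5^8)^2 = 390625^2 = 152587890625

Result: 152587890625
Multiplications needed: 4 (4 lines after 5^1)

5^16 = 152587890625. Using exponentiation by squaring, this requires 4 multiplications. The key idea: if the exponent is even, square the half-power; if odd, multiply by the base once.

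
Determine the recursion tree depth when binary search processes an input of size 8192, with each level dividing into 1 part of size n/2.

For divide and conquer with division factor 2:

Problem sizes at each level:
Level 0: 8192
Level 1: 4096
Level 2: 2048
Level 3: 1024
Level 4: 512
Level 5: 256
Level 6: 128
Level 7: 64
Level 8: 32
Level 9: 16
Level 10: 8
Level 11: 4
Level 12: 2
Level 13: 1

The root is level 0 and the size-1 base case is level 13 (the tree spans levels 0 through 13, i.e. 14 levels counting the root), so the depth is the number of divisions: log_2(8192) = 13

The recursion tree depth is log_2(8192) = 13. At each level, the problem size is divided by 2, so it takes 13 divisions to reduce to a base case of size 1. The algorithm makes 1 recursive call at each level.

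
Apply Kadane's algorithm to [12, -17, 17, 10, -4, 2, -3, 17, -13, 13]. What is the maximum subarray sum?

Using Kadane's algorithm on [12, -17, 17, 10, -4, 2, -3, 17, -13, 13]:

Scanning through the array:
Position 1 (value -17): max_ending_here = -5, max_so_far = 12
Position 2 (value 17): max_ending_here = 17, max_so_far = 17
Position 3 (value 10): max_ending_here = 27, max_so_far = 27
Position 4 (value -4): max_ending_here = 23, max_so_far = 27
Position 5 (value 2): max_ending_here = 25, max_so_far = 27
Position 6 (value -3): max_ending_here = 22, max_so_far = 27
Position 7 (value 17): max_ending_here = 39, max_so_far = 39
Position 8 (value -13): max_ending_here = 26, max_so_far = 39
Position 9 (value 13): max_ending_here = 39, max_so_far = 39

Maximum subarray: [17, 10, -4, 2, -3, 17]
Maximum sum: 39

The maximum subarray is [17, 10, -4, 2, -3, 17] with sum 39. This subarray runs from index 2 to index 7.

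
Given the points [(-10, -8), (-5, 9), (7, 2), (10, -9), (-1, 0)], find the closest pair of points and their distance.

Computing all pairwise distances among 5 points:

d((-10, -8), (-5, 9)) = 17.72
d((-10, -8), (7, 2)) = 19.7231
d((-10, -8), (10, -9)) = 20.025
d((-10, -8), (-1, 0)) = 12.0416
d((-5, 9), (7, 2)) = 13.8924
d((-5, 9), (10, -9)) = 23.4307
d((-5, 9), (-1, 0)) = 9.8489
d((7, 2), (10, -9)) = 11.4018
d((7, 2), (-1, 0)) = 8.2462 <-- minimum
d((10, -9), (-1, 0)) = 14.2127

Closest pair: (7, 2) and (-1, 0) with distance 8.2462

The closest pair is (7, 2) and (-1, 0) with Euclidean distance 8.2462. For 5 points, brute-force pairwise comparison is shown above. For large n, the divide-and-conquer algorithm (sort by x, recurse on halves, check the dividing strip) achieves O(n log n).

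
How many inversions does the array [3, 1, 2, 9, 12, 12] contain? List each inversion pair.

Finding inversions in [3, 1, 2, 9, 12, 12]:

(0, 1): arr[0]=3 > arr[1]=1
(0, 2): arr[0]=3 > arr[2]=2

Total inversions: 2

The array has 2 inversion(s): (0,1), (0,2). Each pair (i,j) satisfies i < j and arr[i] > arr[j].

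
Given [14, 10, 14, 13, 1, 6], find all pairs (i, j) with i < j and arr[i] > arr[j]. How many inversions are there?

Finding inversions in [14, 10, 14, 13, 1, 6]:

(0, 1): arr[0]=14 > arr[1]=10
(0, 3): arr[0]=14 > arr[3]=13
(0, 4): arr[0]=14 > arr[4]=1
(0, 5): arr[0]=14 > arr[5]=6
(1, 4): arr[1]=10 > arr[4]=1
(1, 5): arr[1]=10 > arr[5]=6
(2, 3): arr[2]=14 > arr[3]=13
(2, 4): arr[2]=14 > arr[4]=1
(2, 5): arr[2]=14 > arr[5]=6
(3, 4): arr[3]=13 > arr[4]=1
(3, 5): arr[3]=13 > arr[5]=6

Total inversions: 11

The array has 11 inversion(s): (0,1), (0,3), (0,4), (0,5), (1,4), (1,5), (2,3), (2,4), (2,5), (3,4), (3,5). Each pair (i,j) satisfies i < j and arr[i] > arr[j].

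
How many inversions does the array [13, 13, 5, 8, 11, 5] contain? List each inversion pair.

Finding inversions in [13, 13, 5, 8, 11, 5]:

(0, 2): arr[0]=13 > arr[2]=5
(0, 3): arr[0]=13 > arr[3]=8
(0, 4): arr[0]=13 > arr[4]=11
(0, 5): arr[0]=13 > arr[5]=5
(1, 2): arr[1]=13 > arr[2]=5
(1, 3): arr[1]=13 > arr[3]=8
(1, 4): arr[1]=13 > arr[4]=11
(1, 5): arr[1]=13 > arr[5]=5
(3, 5): arr[3]=8 > arr[5]=5
(4, 5): arr[4]=11 > arr[5]=5

Total inversions: 10

The array has 10 inversion(s): (0,2), (0,3), (0,4), (0,5), (1,2), (1,3), (1,4), (1,5), (3,5), (4,5). Each pair (i,j) satisfies i < j and arr[i] > arr[j].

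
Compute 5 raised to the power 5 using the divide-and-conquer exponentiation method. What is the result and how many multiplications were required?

Computing 5^5 by squaring (build up from 5^1; each line after the first costs one multiplication):

5^1 = 5
5^2 = (5^1)^2 = 5^2 = 25
5^4 = (5^2)^2 = 25^2 = 625
5^5 = 5 * 5^4 = 5 * 625 = 3125

Result: 3125
Multiplications needed: 3 (3 lines after 5^1)

5^5 = 3125. Using exponentiation by squaring, this requires 3 multiplications. The key idea: if the exponent is even, square the half-power; if odd, multiply by the base once.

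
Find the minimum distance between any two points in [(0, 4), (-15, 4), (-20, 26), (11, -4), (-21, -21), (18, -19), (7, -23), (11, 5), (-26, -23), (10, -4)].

Computing all pairwise distances among 10 points:

d((0, 4), (-15, 4)) = 15.0
d((0, 4), (-20, 26)) = 29.7321
d((0, 4), (11, -4)) = 13.6015
d((0, 4), (-21, -21)) = 32.6497
d((0, 4), (18, -19)) = 29.2062
d((0, 4), (7, -23)) = 27.8927
d((0, 4), (11, 5)) = 11.0454
d((0, 4), (-26, -23)) = 37.4833
d((0, 4), (10, -4)) = 12.8062
d((-15, 4), (-20, 26)) = 22.561
d((-15, 4), (11, -4)) = 27.2029
d((-15, 4), (-21, -21)) = 25.7099
d((-15, 4), (18, -19)) = 40.2244
d((-15, 4), (7, -23)) = 34.8281
d((-15, 4), (11, 5)) = 26.0192
d((-15, 4), (-26, -23)) = 29.1548
d((-15, 4), (10, -4)) = 26.2488
d((-20, 26), (11, -4)) = 43.1393
d((-20, 26), (-21, -21)) = 47.0106
d((-20, 26), (18, -19)) = 58.8982
d((-20, 26), (7, -23)) = 55.9464
d((-20, 26), (11, 5)) = 37.4433
d((-20, 26), (-26, -23)) = 49.366
d((-20, 26), (10, -4)) = 42.4264
d((11, -4), (-21, -21)) = 36.2353
d((11, -4), (18, -19)) = 16.5529
d((11, -4), (7, -23)) = 19.4165
d((11, -4), (11, 5)) = 9.0
d((11, -4), (-26, -23)) = 41.5933
d((11, -4), (10, -4)) = 1.0 <-- minimum
d((-21, -21), (18, -19)) = 39.0512
d((-21, -21), (7, -23)) = 28.0713
d((-21, -21), (11, 5)) = 41.2311
d((-21, -21), (-26, -23)) = 5.3852
d((-21, -21), (10, -4)) = 35.3553
d((18, -19), (7, -23)) = 11.7047
d((18, -19), (11, 5)) = 25.0
d((18, -19), (-26, -23)) = 44.1814
d((18, -19), (10, -4)) = 17.0
d((7, -23), (11, 5)) = 28.2843
d((7, -23), (-26, -23)) = 33.0
d((7, -23), (10, -4)) = 19.2354
d((11, 5), (-26, -23)) = 46.4004
d((11, 5), (10, -4)) = 9.0554
d((-26, -23), (10, -4)) = 40.7063

Closest pair: (11, -4) and (10, -4) with distance 1.0

The closest pair is (11, -4) and (10, -4) with Euclidean distance 1.0. For 10 points, brute-force pairwise comparison is shown above. For large n, the divide-and-conquer algorithm (sort by x, recurse on halves, check the dividing strip) achieves O(n log n).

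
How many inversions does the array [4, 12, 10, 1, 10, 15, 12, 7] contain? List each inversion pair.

Finding inversions in [4, 12, 10, 1, 10, 15, 12, 7]:

(0, 3): arr[0]=4 > arr[3]=1
(1, 2): arr[1]=12 > arr[2]=10
(1, 3): arr[1]=12 > arr[3]=1
(1, 4): arr[1]=12 > arr[4]=10
(1, 7): arr[1]=12 > arr[7]=7
(2, 3): arr[2]=10 > arr[3]=1
(2, 7): arr[2]=10 > arr[7]=7
(4, 7): arr[4]=10 > arr[7]=7
(5, 6): arr[5]=15 > arr[6]=12
(5, 7): arr[5]=15 > arr[7]=7
(6, 7): arr[6]=12 > arr[7]=7

Total inversions: 11

The array has 11 inversion(s): (0,3), (1,2), (1,3), (1,4), (1,7), (2,3), (2,7), (4,7), (5,6), (5,7), (6,7). Each pair (i,j) satisfies i < j and arr[i] > arr[j].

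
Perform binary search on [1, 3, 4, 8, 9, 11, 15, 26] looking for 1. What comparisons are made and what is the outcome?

Binary search for 1 in [1, 3, 4, 8, 9, 11, 15, 26]:

lo=0, hi=7, mid=3, arr[mid]=8 -> 8 > 1, search left half
lo=0, hi=2, mid=1, arr[mid]=3 -> 3 > 1, search left half
lo=0, hi=0, mid=0, arr[mid]=1 -> Found target at index 0!

Binary search finds 1 at index 0 after 3 comparisons. The search repeatedly halves the search space by comparing with the middle element.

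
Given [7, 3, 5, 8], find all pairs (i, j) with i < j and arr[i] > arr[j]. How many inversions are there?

Finding inversions in [7, 3, 5, 8]:

(0, 1): arr[0]=7 > arr[1]=3
(0, 2): arr[0]=7 > arr[2]=5

Total inversions: 2

The array has 2 inversion(s): (0,1), (0,2). Each pair (i,j) satisfies i < j and arr[i] > arr[j].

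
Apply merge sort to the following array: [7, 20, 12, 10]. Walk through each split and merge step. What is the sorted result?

Merge sort trace:

Split: [7, 20, 12, 10] -> [7, 20] and [12, 10]
  Split: [7, 20] -> [7] and [20]
  Merge: [7] + [20] -> [7, 20]
  Split: [12, 10] -> [12] and [10]
  Merge: [12] + [10] -> [10, 12]
Merge: [7, 20] + [10, 12] -> [7, 10, 12, 20]

Final sorted array: [7, 10, 12, 20]

The merge sort proceeds by recursively splitting the array and merging sorted halves.
After all merges, the sorted array is [7, 10, 12, 20].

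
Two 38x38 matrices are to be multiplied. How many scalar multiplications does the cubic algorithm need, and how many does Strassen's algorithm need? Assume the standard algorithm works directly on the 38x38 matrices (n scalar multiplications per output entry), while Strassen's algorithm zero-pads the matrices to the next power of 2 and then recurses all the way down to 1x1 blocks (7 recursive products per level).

Matrix multiplication for 38x38 matrices:

Strassen's algorithm requires power-of-2 dimensions. Pad 38x38 to 64x64 (next power of 2).

Standard algorithm: 38^3 = 54872 multiplications
Strassen's algorithm: 7^(log2(64)) = 7^6 = 117649 multiplications
Difference: 54872 - 117649 = -62777 (Strassen uses MORE here due to padding overhead — for small or just-over-power-of-2 n, padding can outweigh the per-level savings)

Standard: 54872 multiplications (38^3). Strassen: 117649 multiplications (7^6, after padding to 64x64). Strassen reduces 8 recursive multiplications to 7 at each level.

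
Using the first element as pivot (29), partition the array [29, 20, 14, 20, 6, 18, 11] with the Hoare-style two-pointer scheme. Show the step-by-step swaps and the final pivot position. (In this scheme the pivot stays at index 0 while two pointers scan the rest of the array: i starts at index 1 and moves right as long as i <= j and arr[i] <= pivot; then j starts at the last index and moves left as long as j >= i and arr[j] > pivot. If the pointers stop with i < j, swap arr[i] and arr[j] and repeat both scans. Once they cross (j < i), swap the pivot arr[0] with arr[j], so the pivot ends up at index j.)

Hoare-style two-pointer partition with pivot = 29:

Initial array: [29, 20, 14, 20, 6, 18, 11]

Pointers start at i = 1, j = 6.
i ends at 7, j ends at 6: the pointers have crossed (j < i), so scanning stops.

Swap pivot arr[0] with arr[6] to place pivot at position 6: [11, 20, 14, 20, 6, 18, 29]
Pivot position: 6

After partitioning with pivot 29, the array becomes [11, 20, 14, 20, 6, 18, 29]. The pivot is placed at index 6. All elements to the left of the pivot are <= 29, and all elements to the right are > 29.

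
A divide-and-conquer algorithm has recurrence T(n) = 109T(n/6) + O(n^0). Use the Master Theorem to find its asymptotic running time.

Master Theorem for T(n) = 109T(n/6) + O(n^0):

a = 109, b = 6, c = 0
log_b(a) = log_6(109) = 2.6183

Case 1: c = 0 < log_6(109) = 2.6183
T(n) = O(n^(log_6 109))

For T(n) = 109T(n/6) + O(n^0): log_6(109) = 2.6183. This is Case 1 of the Master Theorem (c < log_b(a), work dominated by leaves), giving O(n^(log_6 109)).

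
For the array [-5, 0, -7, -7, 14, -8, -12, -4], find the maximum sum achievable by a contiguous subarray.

Using Kadane's algorithm on [-5, 0, -7, -7, 14, -8, -12, -4]:

Scanning through the array:
Position 1 (value 0): max_ending_here = 0, max_so_far = 0
Position 2 (value -7): max_ending_here = -7, max_so_far = 0
Position 3 (value -7): max_ending_here = -7, max_so_far = 0
Position 4 (value 14): max_ending_here = 14, max_so_far = 14
Position 5 (value -8): max_ending_here = 6, max_so_far = 14
Position 6 (value -12): max_ending_here = -6, max_so_far = 14
Position 7 (value -4): max_ending_here = -4, max_so_far = 14

Maximum subarray: [14]
Maximum sum: 14

The maximum subarray is [14] with sum 14. This subarray runs from index 4 to index 4.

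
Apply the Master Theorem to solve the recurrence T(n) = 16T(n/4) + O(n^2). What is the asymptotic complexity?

Master Theorem for T(n) = 16T(n/4) + O(n^2):

a = 16, b = 4, c = 2
log_b(a) = log_4(16) = 2.0000

Case 2: c = 2 = log_4(16) = 2.0000
T(n) = O(n^2 log n) = O(n^2 log n)

For T(n) = 16T(n/4) + O(n^2): log_4(16) = 2.0000. This is Case 2 of the Master Theorem (c = log_b(a), equal work at all levels), giving O(n^2 log n).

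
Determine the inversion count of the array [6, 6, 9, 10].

Finding inversions in [6, 6, 9, 10]:


Total inversions: 0

The array has 0 inversions. It is already sorted.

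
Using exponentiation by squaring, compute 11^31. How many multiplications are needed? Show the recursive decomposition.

Computing 11^31 by squaring (build up from 11^1; each line after the first costs one multiplication):

11^1 = 11
11^2 = (11^1)^2 = 11^2 = 121
11^3 = 11 * 11^2 = 11 * 121 = 1331
11^6 = (11^3)^2 = 1331^2 = 1771561
11^7 = 11 * 11^6 = 11 * 1771561 = 19487171
11^14 = (11^7)^2 = 19487171^2 = 379749833583241
11^15 = 11 * 11^14 = 11 * 379749833583241 = 4177248169415651
11^30 = (11^15)^2 = 4177248169415651^2 = 17449402268886407318558803753801
11^31 = 11 * 11^30 = 11 * 17449402268886407318558803753801 = 191943424957750480504146841291811

Result: 191943424957750480504146841291811
Multiplications needed: 8 (8 lines after 11^1)

11^31 = 191943424957750480504146841291811. Using exponentiation by squaring, this requires 8 multiplications. The key idea: if the exponent is even, square the half-power; if odd, multiply by the base once.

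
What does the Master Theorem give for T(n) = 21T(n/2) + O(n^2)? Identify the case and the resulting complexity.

Master Theorem for T(n) = 21T(n/2) + O(n^2):

a = 21, b = 2, c = 2
log_b(a) = log_2(21) = 4.3923

Case 1: c = 2 < log_2(21) = 4.3923
T(n) = O(n^(log_2 21))

For T(n) = 21T(n/2) + O(n^2): log_2(21) = 4.3923. This is Case 1 of the Master Theorem (c < log_b(a), work dominated by leaves), giving O(n^(log_2 21)).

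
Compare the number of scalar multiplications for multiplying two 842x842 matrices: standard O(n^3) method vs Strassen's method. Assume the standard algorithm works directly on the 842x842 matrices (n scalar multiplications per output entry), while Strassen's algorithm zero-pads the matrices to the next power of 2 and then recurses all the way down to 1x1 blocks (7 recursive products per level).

Matrix multiplication for 842x842 matrices:

Strassen's algorithm requires power-of-2 dimensions. Pad 842x842 to 1024x1024 (next power of 2).

Standard algorithm: 842^3 = 596947688 multiplications
Strassen's algorithm: 7^(log2(1024)) = 7^10 = 282475249 multiplications
Savings: 596947688 - 282475249 = 314472439 multiplications

Standard: 596947688 multiplications (842^3). Strassen: 282475249 multiplications (7^10, after padding to 1024x1024). Strassen reduces 8 recursive multiplications to 7 at each level.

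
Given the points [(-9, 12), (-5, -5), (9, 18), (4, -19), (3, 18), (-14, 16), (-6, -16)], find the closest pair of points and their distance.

Computing all pairwise distances among 7 points:

d((-9, 12), (-5, -5)) = 17.4642
d((-9, 12), (9, 18)) = 18.9737
d((-9, 12), (4, -19)) = 33.6155
d((-9, 12), (3, 18)) = 13.4164
d((-9, 12), (-14, 16)) = 6.4031
d((-9, 12), (-6, -16)) = 28.1603
d((-5, -5), (9, 18)) = 26.9258
d((-5, -5), (4, -19)) = 16.6433
d((-5, -5), (3, 18)) = 24.3516
d((-5, -5), (-14, 16)) = 22.8473
d((-5, -5), (-6, -16)) = 11.0454
d((9, 18), (4, -19)) = 37.3363
d((9, 18), (3, 18)) = 6.0 <-- minimum
d((9, 18), (-14, 16)) = 23.0868
d((9, 18), (-6, -16)) = 37.1618
d((4, -19), (3, 18)) = 37.0135
d((4, -19), (-14, 16)) = 39.3573
d((4, -19), (-6, -16)) = 10.4403
d((3, 18), (-14, 16)) = 17.1172
d((3, 18), (-6, -16)) = 35.171
d((-14, 16), (-6, -16)) = 32.9848

Closest pair: (9, 18) and (3, 18) with distance 6.0

The closest pair is (9, 18) and (3, 18) with Euclidean distance 6.0. For 7 points, brute-force pairwise comparison is shown above. For large n, the divide-and-conquer algorithm (sort by x, recurse on halves, check the dividing strip) achieves O(n log n).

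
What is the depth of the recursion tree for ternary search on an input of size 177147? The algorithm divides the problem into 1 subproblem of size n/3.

For divide and conquer with division factor 3:

Problem sizes at each level:
Level 0: 177147
Level 1: 59049
Level 2: 19683
Level 3: 6561
Level 4: 2187
Level 5: 729
Level 6: 243
Level 7: 81
Level 8: 27
Level 9: 9
Level 10: 3
Level 11: 1

The root is level 0 and the size-1 base case is level 11 (the tree spans levels 0 through 11, i.e. 12 levels counting the root), so the depth is the number of divisions: log_3(177147) = 11

The recursion tree depth is log_3(177147) = 11. At each level, the problem size is divided by 3, so it takes 11 divisions to reduce to a base case of size 1. The algorithm makes 1 recursive call at each level.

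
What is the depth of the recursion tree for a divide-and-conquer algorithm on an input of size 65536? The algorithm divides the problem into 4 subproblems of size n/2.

For divide and conquer with division factor 2:

Problem sizes at each level:
Level 0: 65536
Level 1: 32768
Level 2: 16384
Level 3: 8192
Level 4: 4096
Level 5: 2048
Level 6: 1024
Level 7: 512
Level 8: 256
Level 9: 128
Level 10: 64
Level 11: 32
Level 12: 16
Level 13: 8
Level 14: 4
Level 15: 2
Level 16: 1

The root is level 0 and the size-1 base case is level 16 (the tree spans levels 0 through 16, i.e. 17 levels counting the root), so the depth is the number of divisions: log_2(65536) = 16

The recursion tree depth is log_2(65536) = 16. At each level, the problem size is divided by 2, so it takes 16 divisions to reduce to a base case of size 1. The algorithm makes 4 recursive calls at each level.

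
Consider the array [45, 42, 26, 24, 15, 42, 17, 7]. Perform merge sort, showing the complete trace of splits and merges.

Merge sort trace:

Split: [45, 42, 26, 24, 15, 42, 17, 7] -> [45, 42, 26, 24] and [15, 42, 17, 7]
  Split: [45, 42, 26, 24] -> [45, 42] and [26, 24]
    Split: [45, 42] -> [45] and [42]
    Merge: [45] + [42] -> [42, 45]
    Split: [26, 24] -> [26] and [24]
    Merge: [26] + [24] -> [24, 26]
  Merge: [42, 45] + [24, 26] -> [24, 26, 42, 45]
  Split: [15, 42, 17, 7] -> [15, 42] and [17, 7]
    Split: [15, 42] -> [15] and [42]
    Merge: [15] + [42] -> [15, 42]
    Split: [17, 7] -> [17] and [7]
    Merge: [17] + [7] -> [7, 17]
  Merge: [15, 42] + [7, 17] -> [7, 15, 17, 42]
Merge: [24, 26, 42, 45] + [7, 15, 17, 42] -> [7, 15, 17, 24, 26, 42, 42, 45]

Final sorted array: [7, 15, 17, 24, 26, 42, 42, 45]

The merge sort proceeds by recursively splitting the array and merging sorted halves.
After all merges, the sorted array is [7, 15, 17, 24, 26, 42, 42, 45].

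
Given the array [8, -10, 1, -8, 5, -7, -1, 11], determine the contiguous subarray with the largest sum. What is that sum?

Using Kadane's algorithm on [8, -10, 1, -8, 5, -7, -1, 11]:

Scanning through the array:
Position 1 (value -10): max_ending_here = -2, max_so_far = 8
Position 2 (value 1): max_ending_here = 1, max_so_far = 8
Position 3 (value -8): max_ending_here = -7, max_so_far = 8
Position 4 (value 5): max_ending_here = 5, max_so_far = 8
Position 5 (value -7): max_ending_here = -2, max_so_far = 8
Position 6 (value -1): max_ending_here = -1, max_so_far = 8
Position 7 (value 11): max_ending_here = 11, max_so_far = 11

Maximum subarray: [11]
Maximum sum: 11

The maximum subarray is [11] with sum 11. This subarray runs from index 7 to index 7.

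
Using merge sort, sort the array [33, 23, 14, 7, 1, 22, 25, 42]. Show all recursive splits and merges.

Merge sort trace:

Split: [33, 23, 14, 7, 1, 22, 25, 42] -> [33, 23, 14, 7] and [1, 22, 25, 42]
  Split: [33, 23, 14, 7] -> [33, 23] and [14, 7]
    Split: [33, 23] -> [33] and [23]
    Merge: [33] + [23] -> [23, 33]
    Split: [14, 7] -> [14] and [7]
    Merge: [14] + [7] -> [7, 14]
  Merge: [23, 33] + [7, 14] -> [7, 14, 23, 33]
  Split: [1, 22, 25, 42] -> [1, 22] and [25, 42]
    Split: [1, 22] -> [1] and [22]
    Merge: [1] + [22] -> [1, 22]
    Split: [25, 42] -> [25] and [42]
    Merge: [25] + [42] -> [25, 42]
  Merge: [1, 22] + [25, 42] -> [1, 22, 25, 42]
Merge: [7, 14, 23, 33] + [1, 22, 25, 42] -> [1, 7, 14, 22, 23, 25, 33, 42]

Final sorted array: [1, 7, 14, 22, 23, 25, 33, 42]

The merge sort proceeds by recursively splitting the array and merging sorted halves.
After all merges, the sorted array is [1, 7, 14, 22, 23, 25, 33, 42].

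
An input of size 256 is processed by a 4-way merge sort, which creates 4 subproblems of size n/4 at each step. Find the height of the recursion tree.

For divide and conquer with division factor 4:

Problem sizes at each level:
Level 0: 256
Level 1: 64
Level 2: 16
Level 3: 4
Level 4: 1

The root is level 0 and the size-1 base case is level 4 (the tree spans levels 0 through 4, i.e. 5 levels counting the root), so the depth is the number of divisions: log_4(256) = 4

The recursion tree depth is log_4(256) = 4. At each level, the problem size is divided by 4, so it takes 4 divisions to reduce to a base case of size 1. The algorithm makes 4 recursive calls at each level.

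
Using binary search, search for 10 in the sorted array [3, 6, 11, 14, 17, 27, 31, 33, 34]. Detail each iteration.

Binary search for 10 in [3, 6, 11, 14, 17, 27, 31, 33, 34]:

lo=0, hi=8, mid=4, arr[mid]=17 -> 17 > 10, search left half
lo=0, hi=3, mid=1, arr[mid]=6 -> 6 < 10, search right half
lo=2, hi=3, mid=2, arr[mid]=11 -> 11 > 10, search left half
lo=2 > hi=1, target 10 not found

Binary search determines that 10 is not in the array after 3 comparisons. The search space was exhausted without finding the target.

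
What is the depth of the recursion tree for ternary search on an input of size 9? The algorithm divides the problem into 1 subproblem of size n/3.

For divide and conquer with division factor 3:

Problem sizes at each level:
Level 0: 9
Level 1: 3
Level 2: 1

The root is level 0 and the size-1 base case is level 2 (the tree spans levels 0 through 2, i.e. 3 levels counting the root), so the depth is the number of divisions: log_3(9) = 2

The recursion tree depth is log_3(9) = 2. At each level, the problem size is divided by 3, so it takes 2 divisions to reduce to a base case of size 1. The algorithm makes 1 recursive call at each level.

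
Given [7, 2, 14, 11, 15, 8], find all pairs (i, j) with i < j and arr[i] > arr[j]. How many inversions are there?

Finding inversions in [7, 2, 14, 11, 15, 8]:

(0, 1): arr[0]=7 > arr[1]=2
(2, 3): arr[2]=14 > arr[3]=11
(2, 5): arr[2]=14 > arr[5]=8
(3, 5): arr[3]=11 > arr[5]=8
(4, 5): arr[4]=15 > arr[5]=8

Total inversions: 5

The array has 5 inversion(s): (0,1), (2,3), (2,5), (3,5), (4,5). Each pair (i,j) satisfies i < j and arr[i] > arr[j].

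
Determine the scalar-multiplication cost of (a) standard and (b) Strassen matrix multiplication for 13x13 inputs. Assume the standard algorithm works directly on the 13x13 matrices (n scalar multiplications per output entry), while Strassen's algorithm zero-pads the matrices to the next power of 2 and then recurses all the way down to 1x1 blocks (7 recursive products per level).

Matrix multiplication for 13x13 matrices:

Strassen's algorithm requires power-of-2 dimensions. Pad 13x13 to 16x16 (next power of 2).

Standard algorithm: 13^3 = 2197 multiplications
Strassen's algorithm: 7^(log2(16)) = 7^4 = 2401 multiplications
Difference: 2197 - 2401 = -204 (Strassen uses MORE here due to padding overhead — for small or just-over-power-of-2 n, padding can outweigh the per-level savings)

Standard: 2197 multiplications (13^3). Strassen: 2401 multiplications (7^4, after padding to 16x16). Strassen reduces 8 recursive multiplications to 7 at each level.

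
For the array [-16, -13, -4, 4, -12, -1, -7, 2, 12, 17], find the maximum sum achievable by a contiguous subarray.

Using Kadane's algorithm on [-16, -13, -4, 4, -12, -1, -7, 2, 12, 17]:

Scanning through the array:
Position 1 (value -13): max_ending_here = -13, max_so_far = -13
Position 2 (value -4): max_ending_here = -4, max_so_far = -4
Position 3 (value 4): max_ending_here = 4, max_so_far = 4
Position 4 (value -12): max_ending_here = -8, max_so_far = 4
Position 5 (value -1): max_ending_here = -1, max_so_far = 4
Position 6 (value -7): max_ending_here = -7, max_so_far = 4
Position 7 (value 2): max_ending_here = 2, max_so_far = 4
Position 8 (value 12): max_ending_here = 14, max_so_far = 14
Position 9 (value 17): max_ending_here = 31, max_so_far = 31

Maximum subarray: [2, 12, 17]
Maximum sum: 31

The maximum subarray is [2, 12, 17] with sum 31. This subarray runs from index 7 to index 9.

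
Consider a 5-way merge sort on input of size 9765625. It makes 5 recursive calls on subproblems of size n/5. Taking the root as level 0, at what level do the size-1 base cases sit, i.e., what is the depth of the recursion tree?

For divide and conquer with division factor 5:

Problem sizes at each level:
Level 0: 9765625
Level 1: 1953125
Level 2: 390625
Level 3: 78125
Level 4: 15625
Level 5: 3125
Level 6: 625
Level 7: 125
Level 8: 25
Level 9: 5
Level 10: 1

The root is level 0 and the size-1 base case is level 10 (the tree spans levels 0 through 10, i.e. 11 levels counting the root), so the depth is the number of divisions: log_5(9765625) = 10

The recursion tree depth is log_5(9765625) = 10. At each level, the problem size is divided by 5, so it takes 10 divisions to reduce to a base case of size 1. The algorithm makes 5 recursive calls at each level.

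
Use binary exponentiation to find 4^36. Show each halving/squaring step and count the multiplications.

Computing 4^36 by squaring (build up from 4^1; each line after the first costs one multiplication):

4^1 = 4
4^2 = (4^1)^2 = 4^2 = 16
4^4 = (4^2)^2 = 16^2 = 256
4^8 = (4^4)^2 = 256^2 = 65536
4^9 = 4 * 4^8 = 4 * 65536 = 262144
4^18 = (4^9)^2 = 262144^2 = 68719476736
4^36 = (4^18)^2 = 68719476736^2 = 4722366482869645213696

Result: 4722366482869645213696
Multiplications needed: 6 (6 lines after 4^1)

4^36 = 4722366482869645213696. Using exponentiation by squaring, this requires 6 multiplications. The key idea: if the exponent is even, square the half-power; if odd, multiply by the base once.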